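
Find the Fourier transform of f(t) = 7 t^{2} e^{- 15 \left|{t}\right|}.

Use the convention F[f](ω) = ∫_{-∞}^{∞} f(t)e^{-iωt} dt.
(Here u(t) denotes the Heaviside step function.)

F(ω) = \frac{1260 \left(75 - \omega^{2}\right)}{\left(\omega^{2} + 225\right)^{3}}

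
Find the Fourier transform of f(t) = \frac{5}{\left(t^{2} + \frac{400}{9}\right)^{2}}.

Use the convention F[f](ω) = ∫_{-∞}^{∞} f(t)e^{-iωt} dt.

F(ω) = \frac{9 \pi \left(20 \left|{\omega}\right| + 3\right) e^{- \frac{20 \left|{\omega}\right|}{3}}}{3200}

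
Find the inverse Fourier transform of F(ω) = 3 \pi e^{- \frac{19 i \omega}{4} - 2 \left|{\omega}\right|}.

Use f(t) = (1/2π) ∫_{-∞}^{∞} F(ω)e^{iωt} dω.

f(t) = \frac{6}{\left(t - \frac{19}{4}\right)^{2} + 4}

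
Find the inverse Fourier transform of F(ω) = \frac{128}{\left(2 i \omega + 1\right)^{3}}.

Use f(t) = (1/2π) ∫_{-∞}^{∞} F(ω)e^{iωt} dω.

f(t) = 8 t^{2} e^{- \frac{t}{2}} u\left(t\right)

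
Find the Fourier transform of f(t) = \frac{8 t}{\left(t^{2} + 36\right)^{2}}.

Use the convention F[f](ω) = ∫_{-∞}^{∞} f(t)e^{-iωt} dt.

F(ω) = - \frac{2 i \pi \omega e^{- 6 \left|{\omega}\right|}}{3}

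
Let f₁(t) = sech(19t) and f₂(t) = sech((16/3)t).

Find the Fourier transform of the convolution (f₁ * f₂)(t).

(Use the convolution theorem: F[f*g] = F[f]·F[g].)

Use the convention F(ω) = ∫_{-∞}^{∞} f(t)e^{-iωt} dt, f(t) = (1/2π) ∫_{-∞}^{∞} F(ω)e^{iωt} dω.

F[f₁*f₂](ω) = \frac{3 \pi^{2}}{304 \cosh{\left(\frac{\pi \omega}{38} \right)} \cosh{\left(\frac{3 \pi \omega}{32} \right)}}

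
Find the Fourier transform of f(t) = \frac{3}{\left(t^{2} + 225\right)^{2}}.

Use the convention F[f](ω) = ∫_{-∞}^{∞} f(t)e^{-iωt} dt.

F(ω) = \frac{\pi \left(15 \left|{\omega}\right| + 1\right) e^{- 15 \left|{\omega}\right|}}{2250}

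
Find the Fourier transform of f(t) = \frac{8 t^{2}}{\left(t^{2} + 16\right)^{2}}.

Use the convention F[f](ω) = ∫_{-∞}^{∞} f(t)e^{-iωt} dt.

F(ω) = \pi \left(1 - 4 \left|{\omega}\right|\right) e^{- 4 \left|{\omega}\right|}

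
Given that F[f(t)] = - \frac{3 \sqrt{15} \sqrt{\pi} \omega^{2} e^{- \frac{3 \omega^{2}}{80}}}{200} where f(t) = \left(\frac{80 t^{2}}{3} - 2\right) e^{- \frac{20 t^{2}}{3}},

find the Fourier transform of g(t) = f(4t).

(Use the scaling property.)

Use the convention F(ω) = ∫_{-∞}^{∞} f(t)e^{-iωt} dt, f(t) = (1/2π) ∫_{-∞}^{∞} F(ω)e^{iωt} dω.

F[g](ω) = - \frac{3 \sqrt{15} \sqrt{\pi} \omega^{2} e^{- \frac{3 \omega^{2}}{1280}}}{12800}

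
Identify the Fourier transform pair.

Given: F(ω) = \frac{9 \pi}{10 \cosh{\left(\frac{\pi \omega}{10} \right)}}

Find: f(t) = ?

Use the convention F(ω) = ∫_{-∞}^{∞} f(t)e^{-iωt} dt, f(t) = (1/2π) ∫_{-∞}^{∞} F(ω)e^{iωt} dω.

f(t) = \frac{9}{e^{5 t} + e^{- 5 t}}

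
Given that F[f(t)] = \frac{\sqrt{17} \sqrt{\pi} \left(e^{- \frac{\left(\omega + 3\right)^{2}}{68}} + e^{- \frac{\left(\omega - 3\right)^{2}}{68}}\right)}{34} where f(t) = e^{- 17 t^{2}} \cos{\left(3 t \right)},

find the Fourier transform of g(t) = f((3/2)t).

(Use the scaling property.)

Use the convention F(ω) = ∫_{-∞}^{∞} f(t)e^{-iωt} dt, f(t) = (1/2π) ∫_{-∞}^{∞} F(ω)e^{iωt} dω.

F[g](ω) = \frac{\sqrt{17} \sqrt{\pi} \left(e^{\frac{2 \omega}{17}} + 1\right) e^{- \frac{\omega^{2}}{153} - \frac{\omega}{17} - \frac{9}{68}}}{51}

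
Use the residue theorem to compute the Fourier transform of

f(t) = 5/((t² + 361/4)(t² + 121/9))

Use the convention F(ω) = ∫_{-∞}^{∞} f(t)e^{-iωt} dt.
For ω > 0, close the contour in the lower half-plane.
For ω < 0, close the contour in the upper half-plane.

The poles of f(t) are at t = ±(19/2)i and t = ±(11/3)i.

Let g(z) = f(z)e^{-iωz}; for large |z| the factor e^{-iωz} decays in the lower half-plane when ω > 0 and in the upper half-plane when ω < 0.

Case ω > 0 (lower half-plane, clockwise contour ⇒ F(ω) = -2πi·ΣRes):
  Res_{z = - \frac{19 i}{2}} g(z) = - \frac{36 i e^{- \frac{19 \omega}{2}}}{10507}
  Res_{z = - \frac{11 i}{3}} g(z) = \frac{54 i e^{- \frac{11 \omega}{3}}}{6083}
  F(ω) = -2πi·ΣRes = - \frac{72 \pi e^{- \frac{19 \omega}{2}}}{10507} + \frac{108 \pi e^{- \frac{11 \omega}{3}}}{6083}

Case ω < 0 (upper half-plane, counterclockwise contour ⇒ F(ω) = +2πi·ΣRes):
  Res_{z = \frac{19 i}{2}} g(z) = \frac{36 i e^{\frac{19 \omega}{2}}}{10507}
  Res_{z = \frac{11 i}{3}} g(z) = - \frac{54 i e^{\frac{11 \omega}{3}}}{6083}
  F(ω) = 2πi·ΣRes = \frac{36 \pi \left(57 e^{\frac{11 \omega}{3}} - 22 e^{\frac{19 \omega}{2}}\right)}{115577}

Both cases combine into a single formula in |ω|:

F(ω) = - \frac{72 \pi e^{- \frac{19 \left|{\omega}\right|}{2}}}{10507} + \frac{108 \pi e^{- \frac{11 \left|{\omega}\right|}{3}}}{6083}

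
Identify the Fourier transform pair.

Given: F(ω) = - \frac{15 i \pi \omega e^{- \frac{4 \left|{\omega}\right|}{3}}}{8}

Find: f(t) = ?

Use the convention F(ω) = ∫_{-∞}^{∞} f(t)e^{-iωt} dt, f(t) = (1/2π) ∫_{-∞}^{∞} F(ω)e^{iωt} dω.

f(t) = \frac{5 t}{\left(t^{2} + \frac{16}{9}\right)^{2}}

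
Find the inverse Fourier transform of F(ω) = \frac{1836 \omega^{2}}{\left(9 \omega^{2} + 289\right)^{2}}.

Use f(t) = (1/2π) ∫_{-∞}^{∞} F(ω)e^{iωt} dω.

f(t) = \left(1 - \frac{17 \left|{t}\right|}{3}\right) e^{- \frac{17 \left|{t}\right|}{3}}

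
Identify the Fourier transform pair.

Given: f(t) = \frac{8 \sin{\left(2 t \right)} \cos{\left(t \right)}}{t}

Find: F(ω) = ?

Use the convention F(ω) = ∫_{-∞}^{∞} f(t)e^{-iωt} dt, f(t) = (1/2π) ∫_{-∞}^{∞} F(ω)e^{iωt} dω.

F(ω) = \begin{cases} 8 \pi & \text{for}\: \omega > -1 \wedge \omega < 1 \\4 \pi & \text{for}\: \omega > -3 \wedge \omega < 3 \\0 & \text{otherwise} \end{cases}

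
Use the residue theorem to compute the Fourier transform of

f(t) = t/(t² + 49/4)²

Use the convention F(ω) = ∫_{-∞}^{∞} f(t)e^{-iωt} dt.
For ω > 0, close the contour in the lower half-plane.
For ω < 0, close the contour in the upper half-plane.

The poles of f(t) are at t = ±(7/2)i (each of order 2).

Let g(z) = f(z)e^{-iωz}; for large |z| the factor e^{-iωz} decays in the lower half-plane when ω > 0 and in the upper half-plane when ω < 0.

Case ω > 0 (lower half-plane, clockwise contour ⇒ F(ω) = -2πi·ΣRes):
  Res_{z = - \frac{7 i}{2}} g(z) = \frac{\omega e^{- \frac{7 \omega}{2}}}{14} (pole of order 2)
  F(ω) = -2πi·ΣRes = - \frac{i \pi \omega e^{- \frac{7 \omega}{2}}}{7}

Case ω < 0 (upper half-plane, counterclockwise contour ⇒ F(ω) = +2πi·ΣRes):
  Res_{z = \frac{7 i}{2}} g(z) = - \frac{\omega e^{\frac{7 \omega}{2}}}{14} (pole of order 2)
  F(ω) = 2πi·ΣRes = - \frac{i \pi \omega e^{\frac{7 \omega}{2}}}{7}

Both cases combine into a single formula in |ω|:

F(ω) = - \frac{i \pi \omega e^{- \frac{7 \left|{\omega}\right|}{2}}}{7}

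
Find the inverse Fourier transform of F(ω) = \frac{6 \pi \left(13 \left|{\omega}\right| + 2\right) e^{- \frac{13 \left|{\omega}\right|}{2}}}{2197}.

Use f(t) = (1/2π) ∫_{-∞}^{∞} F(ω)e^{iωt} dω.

f(t) = \frac{3}{\left(t^{2} + \frac{169}{4}\right)^{2}}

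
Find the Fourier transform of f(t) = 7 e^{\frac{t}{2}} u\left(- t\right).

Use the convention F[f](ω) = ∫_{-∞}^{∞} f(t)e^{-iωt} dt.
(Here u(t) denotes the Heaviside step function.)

F(ω) = \frac{14 i}{2 \omega + i}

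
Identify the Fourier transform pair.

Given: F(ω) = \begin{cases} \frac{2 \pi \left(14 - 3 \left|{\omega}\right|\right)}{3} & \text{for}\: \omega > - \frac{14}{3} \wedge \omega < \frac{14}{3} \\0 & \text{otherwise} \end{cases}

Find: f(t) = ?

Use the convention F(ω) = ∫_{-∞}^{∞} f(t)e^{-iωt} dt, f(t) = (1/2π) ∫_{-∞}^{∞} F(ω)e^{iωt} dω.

f(t) = \frac{4 \sin^{2}{\left(\frac{7 t}{3} \right)}}{t^{2}}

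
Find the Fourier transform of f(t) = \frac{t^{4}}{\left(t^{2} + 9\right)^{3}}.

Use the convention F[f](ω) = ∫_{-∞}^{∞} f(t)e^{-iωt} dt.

F(ω) = \frac{\pi \left(3 \omega^{2} - 5 \left|{\omega}\right| + 1\right) e^{- 3 \left|{\omega}\right|}}{8}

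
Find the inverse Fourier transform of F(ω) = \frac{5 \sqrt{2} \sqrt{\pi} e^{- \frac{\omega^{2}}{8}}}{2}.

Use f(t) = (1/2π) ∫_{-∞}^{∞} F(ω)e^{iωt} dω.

f(t) = 5 e^{- 2 t^{2}}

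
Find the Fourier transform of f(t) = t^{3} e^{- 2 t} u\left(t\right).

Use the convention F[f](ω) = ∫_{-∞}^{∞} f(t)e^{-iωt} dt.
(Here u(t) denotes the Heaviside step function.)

F(ω) = \frac{6}{\left(i \omega + 2\right)^{4}}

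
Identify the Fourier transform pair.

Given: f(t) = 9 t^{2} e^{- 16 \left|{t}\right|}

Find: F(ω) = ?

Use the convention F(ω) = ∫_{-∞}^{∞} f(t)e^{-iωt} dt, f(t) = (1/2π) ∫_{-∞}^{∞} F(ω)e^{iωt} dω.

F(ω) = \frac{576 \left(256 - 3 \omega^{2}\right)}{\left(\omega^{2} + 256\right)^{3}}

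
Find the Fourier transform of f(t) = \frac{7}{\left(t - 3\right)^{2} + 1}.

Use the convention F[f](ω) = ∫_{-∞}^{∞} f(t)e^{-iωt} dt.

F(ω) = 7 \pi e^{- 3 i \omega - \left|{\omega}\right|}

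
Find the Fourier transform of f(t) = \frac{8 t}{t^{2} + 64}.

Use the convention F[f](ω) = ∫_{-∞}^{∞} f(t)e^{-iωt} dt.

F(ω) = - 8 i \pi e^{- 8 \left|{\omega}\right|} \operatorname{sign}{\left(\omega \right)}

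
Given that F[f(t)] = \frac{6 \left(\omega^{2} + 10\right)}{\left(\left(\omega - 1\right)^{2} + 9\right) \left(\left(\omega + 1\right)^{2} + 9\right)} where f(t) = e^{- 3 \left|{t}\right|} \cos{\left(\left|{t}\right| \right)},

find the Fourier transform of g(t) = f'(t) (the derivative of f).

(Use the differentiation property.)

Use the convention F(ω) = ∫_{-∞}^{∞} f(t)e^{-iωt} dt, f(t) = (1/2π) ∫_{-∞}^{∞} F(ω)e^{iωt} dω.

F[g](ω) = \frac{6 i \omega \left(\omega^{2} + 10\right)}{\omega^{4} + 16 \omega^{2} + 100}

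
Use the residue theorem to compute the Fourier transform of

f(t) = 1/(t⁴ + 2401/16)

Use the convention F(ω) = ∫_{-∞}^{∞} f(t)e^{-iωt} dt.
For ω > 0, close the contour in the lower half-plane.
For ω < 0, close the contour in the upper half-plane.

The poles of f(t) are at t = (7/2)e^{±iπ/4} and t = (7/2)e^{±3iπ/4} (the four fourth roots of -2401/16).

Let g(z) = f(z)e^{-iωz}; for large |z| the factor e^{-iωz} decays in the lower half-plane when ω > 0 and in the upper half-plane when ω < 0.

Case ω > 0 (lower half-plane, clockwise contour ⇒ F(ω) = -2πi·ΣRes):
  Res_{z = - \frac{7 \sqrt{2}}{4} - \frac{7 \sqrt{2} i}{4}} g(z) = \frac{\sqrt{2} \left(1 + i\right) e^{\frac{7 \sqrt{2} \omega \left(-1 + i\right)}{4}}}{343}
  Res_{z = \frac{7 \sqrt{2}}{4} - \frac{7 \sqrt{2} i}{4}} g(z) = \frac{\sqrt{2} \left(-1 + i\right) e^{- \frac{7 \sqrt{2} \omega \left(1 + i\right)}{4}}}{343}
  F(ω) = -2πi·ΣRes = \frac{2 \sqrt{2} \pi \left(\left(1 - i\right) e^{\frac{7 \sqrt{2} i \omega}{2}} + 1 + i\right) e^{- \frac{7 \sqrt{2} \omega \left(1 + i\right)}{4}}}{343} = \frac{8 \pi e^{- \frac{7 \sqrt{2} \omega}{4}} \sin{\left(\frac{7 \sqrt{2} \omega}{4} + \frac{\pi}{4} \right)}}{343}

Case ω < 0 (upper half-plane, counterclockwise contour ⇒ F(ω) = +2πi·ΣRes):
  Res_{z = \frac{7 \sqrt{2}}{4} + \frac{7 \sqrt{2} i}{4}} g(z) = - \frac{\sqrt{2} \left(1 + i\right) e^{\frac{7 \sqrt{2} \omega \left(1 - i\right)}{4}}}{343}
  Res_{z = - \frac{7 \sqrt{2}}{4} + \frac{7 \sqrt{2} i}{4}} g(z) = \frac{\sqrt{2} \left(1 - i\right) e^{\frac{7 \sqrt{2} \omega \left(1 + i\right)}{4}}}{343}
  F(ω) = 2πi·ΣRes = - \frac{2 \sqrt{2} i \pi \left(\left(1 + i\right) e^{\frac{7 \sqrt{2} \omega \left(1 - i\right)}{4}} - \left(1 - i\right) e^{\frac{7 \sqrt{2} \omega \left(1 + i\right)}{4}}\right)}{343} = \frac{8 \pi e^{\frac{7 \sqrt{2} \omega}{4}} \cos{\left(\frac{7 \sqrt{2} \omega}{4} + \frac{\pi}{4} \right)}}{343}

Both cases combine into a single formula in |ω|:

F(ω) = \frac{8 \pi e^{- \frac{7 \sqrt{2} \left|{\omega}\right|}{4}} \sin{\left(\frac{7 \sqrt{2} \left|{\omega}\right|}{4} + \frac{\pi}{4} \right)}}{343}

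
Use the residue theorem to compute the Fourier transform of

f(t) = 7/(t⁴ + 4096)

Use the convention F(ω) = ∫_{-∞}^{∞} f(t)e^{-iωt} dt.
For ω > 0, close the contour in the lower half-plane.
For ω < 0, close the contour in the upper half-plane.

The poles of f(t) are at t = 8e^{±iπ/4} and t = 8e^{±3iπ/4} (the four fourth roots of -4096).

Let g(z) = f(z)e^{-iωz}; for large |z| the factor e^{-iωz} decays in the lower half-plane when ω > 0 and in the upper half-plane when ω < 0.

Case ω > 0 (lower half-plane, clockwise contour ⇒ F(ω) = -2πi·ΣRes):
  Res_{z = - 4 \sqrt{2} - 4 \sqrt{2} i} g(z) = \frac{7 \sqrt{2} i \left(1 - i\right) e^{4 \sqrt{2} \omega \left(-1 + i\right)}}{4096}
  Res_{z = 4 \sqrt{2} - 4 \sqrt{2} i} g(z) = \frac{7 \sqrt{2} i \left(1 + i\right) e^{- 4 \sqrt{2} \omega \left(1 + i\right)}}{4096}
  F(ω) = -2πi·ΣRes = \frac{7 \sqrt{2} \pi \left(1 - i\right) \left(e^{8 \sqrt{2} i \omega} + i\right) e^{- 4 \sqrt{2} \omega \left(1 + i\right)}}{2048} = \frac{7 \sqrt{2} \pi \left(\sin{\left(4 \sqrt{2} \omega \right)} + \cos{\left(4 \sqrt{2} \omega \right)}\right) e^{- 4 \sqrt{2} \omega}}{1024}

Case ω < 0 (upper half-plane, counterclockwise contour ⇒ F(ω) = +2πi·ΣRes):
  Res_{z = 4 \sqrt{2} + 4 \sqrt{2} i} g(z) = \frac{7 \sqrt{2} i \left(-1 + i\right) e^{4 \sqrt{2} \omega \left(1 - i\right)}}{4096}
  Res_{z = - 4 \sqrt{2} + 4 \sqrt{2} i} g(z) = \frac{7 \sqrt{2} \left(1 - i\right) e^{4 \sqrt{2} \omega \left(1 + i\right)}}{4096}
  F(ω) = 2πi·ΣRes = - \frac{7 \sqrt{2} i \pi \left(i \left(1 - i\right) e^{4 \sqrt{2} \omega \left(1 - i\right)} - \left(1 - i\right) e^{4 \sqrt{2} \omega \left(1 + i\right)}\right)}{2048} = \frac{7 \sqrt{2} \pi \left(- \sin{\left(4 \sqrt{2} \omega \right)} + \cos{\left(4 \sqrt{2} \omega \right)}\right) e^{4 \sqrt{2} \omega}}{1024}

Both cases combine into a single formula in |ω|:

F(ω) = \frac{7 \sqrt{2} \pi \left(\sin{\left(4 \sqrt{2} \left|{\omega}\right| \right)} + \cos{\left(4 \sqrt{2} \left|{\omega}\right| \right)}\right) e^{- 4 \sqrt{2} \left|{\omega}\right|}}{1024}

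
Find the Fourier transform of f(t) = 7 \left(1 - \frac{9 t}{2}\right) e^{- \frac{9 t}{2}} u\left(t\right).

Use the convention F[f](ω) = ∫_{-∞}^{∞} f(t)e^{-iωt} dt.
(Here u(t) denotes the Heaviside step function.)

F(ω) = \frac{28 i \omega}{- 4 \omega^{2} + 36 i \omega + 81}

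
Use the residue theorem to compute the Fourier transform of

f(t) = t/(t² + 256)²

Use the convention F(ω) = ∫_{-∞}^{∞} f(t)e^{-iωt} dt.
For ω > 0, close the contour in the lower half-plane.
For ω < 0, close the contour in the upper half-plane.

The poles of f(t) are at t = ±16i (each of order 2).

Let g(z) = f(z)e^{-iωz}; for large |z| the factor e^{-iωz} decays in the lower half-plane when ω > 0 and in the upper half-plane when ω < 0.

Case ω > 0 (lower half-plane, clockwise contour ⇒ F(ω) = -2πi·ΣRes):
  Res_{z = - 16 i} g(z) = \frac{\omega e^{- 16 \omega}}{64} (pole of order 2)
  F(ω) = -2πi·ΣRes = - \frac{i \pi \omega e^{- 16 \omega}}{32}

Case ω < 0 (upper half-plane, counterclockwise contour ⇒ F(ω) = +2πi·ΣRes):
  Res_{z = 16 i} g(z) = - \frac{\omega e^{16 \omega}}{64} (pole of order 2)
  F(ω) = 2πi·ΣRes = - \frac{i \pi \omega e^{16 \omega}}{32}

Both cases combine into a single formula in |ω|:

F(ω) = - \frac{i \pi \omega e^{- 16 \left|{\omega}\right|}}{32}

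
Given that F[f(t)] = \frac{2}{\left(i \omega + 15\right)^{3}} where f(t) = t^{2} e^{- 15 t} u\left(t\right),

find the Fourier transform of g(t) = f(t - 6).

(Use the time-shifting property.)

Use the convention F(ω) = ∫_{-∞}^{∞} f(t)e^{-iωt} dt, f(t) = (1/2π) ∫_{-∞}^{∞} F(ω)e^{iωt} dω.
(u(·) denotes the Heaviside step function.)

F[g](ω) = \frac{2 e^{- 6 i \omega}}{\left(i \omega + 15\right)^{3}}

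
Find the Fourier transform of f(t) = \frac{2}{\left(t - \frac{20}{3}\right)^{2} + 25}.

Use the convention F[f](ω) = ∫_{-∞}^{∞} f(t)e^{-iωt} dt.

F(ω) = \frac{2 \pi e^{- \frac{20 i \omega}{3} - 5 \left|{\omega}\right|}}{5}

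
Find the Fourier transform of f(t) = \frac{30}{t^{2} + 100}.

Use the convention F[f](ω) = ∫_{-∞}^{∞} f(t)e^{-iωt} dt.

F(ω) = 3 \pi e^{- 10 \left|{\omega}\right|}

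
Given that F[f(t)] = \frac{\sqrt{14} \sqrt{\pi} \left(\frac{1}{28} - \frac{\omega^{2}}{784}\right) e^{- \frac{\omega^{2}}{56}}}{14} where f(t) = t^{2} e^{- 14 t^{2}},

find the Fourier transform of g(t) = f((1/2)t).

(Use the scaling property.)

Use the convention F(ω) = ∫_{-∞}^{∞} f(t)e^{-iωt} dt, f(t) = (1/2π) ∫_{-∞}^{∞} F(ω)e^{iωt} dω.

F[g](ω) = \frac{\sqrt{14} \sqrt{\pi} \left(7 - \omega^{2}\right) e^{- \frac{\omega^{2}}{14}}}{1372}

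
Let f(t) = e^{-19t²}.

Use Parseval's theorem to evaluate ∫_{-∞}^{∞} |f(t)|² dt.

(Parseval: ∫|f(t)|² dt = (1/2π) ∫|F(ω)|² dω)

∫|f(t)|² dt = \frac{\sqrt{38} \sqrt{\pi}}{38}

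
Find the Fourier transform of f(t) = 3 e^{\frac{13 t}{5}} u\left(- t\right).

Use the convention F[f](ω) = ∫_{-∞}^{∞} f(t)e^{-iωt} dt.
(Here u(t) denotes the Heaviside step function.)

F(ω) = - \frac{15}{5 i \omega - 13}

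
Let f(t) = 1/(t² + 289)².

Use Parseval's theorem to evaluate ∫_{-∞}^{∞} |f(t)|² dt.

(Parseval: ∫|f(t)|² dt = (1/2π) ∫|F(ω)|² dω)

∫|f(t)|² dt = \frac{5 \pi}{6565418768}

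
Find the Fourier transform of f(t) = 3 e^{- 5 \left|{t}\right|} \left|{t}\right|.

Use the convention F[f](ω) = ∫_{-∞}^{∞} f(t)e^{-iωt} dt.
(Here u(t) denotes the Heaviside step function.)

F(ω) = \frac{6 \left(25 - \omega^{2}\right)}{\left(\omega^{2} + 25\right)^{2}}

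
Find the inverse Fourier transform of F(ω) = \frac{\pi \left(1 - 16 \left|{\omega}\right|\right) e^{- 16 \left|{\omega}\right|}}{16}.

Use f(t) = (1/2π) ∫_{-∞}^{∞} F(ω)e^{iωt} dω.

f(t) = \frac{2 t^{2}}{\left(t^{2} + 256\right)^{2}}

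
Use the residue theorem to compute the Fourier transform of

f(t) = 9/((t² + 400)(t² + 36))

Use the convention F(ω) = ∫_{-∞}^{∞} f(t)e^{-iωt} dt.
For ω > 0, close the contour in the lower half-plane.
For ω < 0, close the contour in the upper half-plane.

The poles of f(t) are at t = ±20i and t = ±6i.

Let g(z) = f(z)e^{-iωz}; for large |z| the factor e^{-iωz} decays in the lower half-plane when ω > 0 and in the upper half-plane when ω < 0.

Case ω > 0 (lower half-plane, clockwise contour ⇒ F(ω) = -2πi·ΣRes):
  Res_{z = - 20 i} g(z) = - \frac{9 i e^{- 20 \omega}}{14560}
  Res_{z = - 6 i} g(z) = \frac{3 i e^{- 6 \omega}}{1456}
  F(ω) = -2πi·ΣRes = \frac{3 \pi \left(10 e^{14 \omega} - 3\right) e^{- 20 \omega}}{7280}

Case ω < 0 (upper half-plane, counterclockwise contour ⇒ F(ω) = +2πi·ΣRes):
  Res_{z = 20 i} g(z) = \frac{9 i e^{20 \omega}}{14560}
  Res_{z = 6 i} g(z) = - \frac{3 i e^{6 \omega}}{1456}
  F(ω) = 2πi·ΣRes = \frac{3 \pi \left(10 - 3 e^{14 \omega}\right) e^{6 \omega}}{7280}

Both cases combine into a single formula in |ω|:

F(ω) = \frac{3 \pi \left(10 e^{14 \left|{\omega}\right|} - 3\right) e^{- 20 \left|{\omega}\right|}}{7280}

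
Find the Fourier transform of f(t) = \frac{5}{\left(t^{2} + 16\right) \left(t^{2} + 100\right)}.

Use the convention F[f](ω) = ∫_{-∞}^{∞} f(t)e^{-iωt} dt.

F(ω) = \frac{\pi \left(5 e^{6 \left|{\omega}\right|} - 2\right) e^{- 10 \left|{\omega}\right|}}{336}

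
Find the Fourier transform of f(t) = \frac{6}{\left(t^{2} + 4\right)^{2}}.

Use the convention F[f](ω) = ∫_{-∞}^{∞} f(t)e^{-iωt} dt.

F(ω) = \frac{3 \pi \left(2 \left|{\omega}\right| + 1\right) e^{- 2 \left|{\omega}\right|}}{8}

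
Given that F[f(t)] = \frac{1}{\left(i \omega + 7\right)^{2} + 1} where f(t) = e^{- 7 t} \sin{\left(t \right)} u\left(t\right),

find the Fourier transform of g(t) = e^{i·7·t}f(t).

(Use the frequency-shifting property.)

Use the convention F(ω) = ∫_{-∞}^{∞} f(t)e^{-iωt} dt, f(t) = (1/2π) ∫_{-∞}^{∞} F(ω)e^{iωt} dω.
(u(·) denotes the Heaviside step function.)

F[g](ω) = \frac{1}{\left(i \left(\omega - 7\right) + 7\right)^{2} + 1}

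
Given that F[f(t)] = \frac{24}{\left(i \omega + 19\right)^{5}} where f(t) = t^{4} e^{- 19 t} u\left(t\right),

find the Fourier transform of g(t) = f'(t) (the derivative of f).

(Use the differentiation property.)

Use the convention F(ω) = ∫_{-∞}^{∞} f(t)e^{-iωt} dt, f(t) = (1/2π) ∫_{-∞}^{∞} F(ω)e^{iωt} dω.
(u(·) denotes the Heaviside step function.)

F[g](ω) = \frac{24 i \omega}{\left(i \omega + 19\right)^{5}}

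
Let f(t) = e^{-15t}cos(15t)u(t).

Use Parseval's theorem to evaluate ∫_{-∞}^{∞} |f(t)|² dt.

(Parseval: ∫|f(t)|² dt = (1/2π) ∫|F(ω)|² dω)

∫|f(t)|² dt = \frac{1}{40}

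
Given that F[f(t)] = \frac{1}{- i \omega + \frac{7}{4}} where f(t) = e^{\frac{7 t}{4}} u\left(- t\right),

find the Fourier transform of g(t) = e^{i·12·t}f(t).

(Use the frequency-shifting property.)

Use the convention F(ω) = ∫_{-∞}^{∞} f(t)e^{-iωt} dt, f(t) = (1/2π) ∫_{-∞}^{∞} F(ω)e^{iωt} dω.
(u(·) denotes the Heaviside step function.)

F[g](ω) = - \frac{4}{4 i \left(\omega - 12\right) - 7}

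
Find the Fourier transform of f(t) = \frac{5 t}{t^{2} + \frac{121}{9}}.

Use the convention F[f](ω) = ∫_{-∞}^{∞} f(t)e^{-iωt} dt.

F(ω) = - 5 i \pi e^{- \frac{11 \left|{\omega}\right|}{3}} \operatorname{sign}{\left(\omega \right)}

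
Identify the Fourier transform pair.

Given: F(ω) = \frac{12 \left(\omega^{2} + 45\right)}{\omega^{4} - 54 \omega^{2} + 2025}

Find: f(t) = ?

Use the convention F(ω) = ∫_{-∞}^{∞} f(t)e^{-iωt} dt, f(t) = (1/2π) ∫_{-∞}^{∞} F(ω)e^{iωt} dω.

f(t) = 2 e^{- 3 \left|{t}\right|} \cos{\left(6 t \right)}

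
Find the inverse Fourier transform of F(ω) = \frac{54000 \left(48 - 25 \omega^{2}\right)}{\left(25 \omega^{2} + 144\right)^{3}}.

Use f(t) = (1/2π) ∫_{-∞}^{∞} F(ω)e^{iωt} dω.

f(t) = 3 t^{2} e^{- \frac{12 \left|{t}\right|}{5}}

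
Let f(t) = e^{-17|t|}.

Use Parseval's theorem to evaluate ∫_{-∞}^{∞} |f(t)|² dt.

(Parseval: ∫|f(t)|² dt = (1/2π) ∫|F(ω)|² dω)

∫|f(t)|² dt = \frac{1}{17}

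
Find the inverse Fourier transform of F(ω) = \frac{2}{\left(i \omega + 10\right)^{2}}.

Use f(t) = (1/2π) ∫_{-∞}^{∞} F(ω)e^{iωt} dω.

f(t) = 2 t e^{- 10 t} u\left(t\right)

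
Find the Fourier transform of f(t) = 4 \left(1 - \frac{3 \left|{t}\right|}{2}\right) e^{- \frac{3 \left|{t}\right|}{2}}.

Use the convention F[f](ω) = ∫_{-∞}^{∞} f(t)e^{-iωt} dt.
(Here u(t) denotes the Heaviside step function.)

F(ω) = \frac{384 \omega^{2}}{\left(4 \omega^{2} + 9\right)^{2}}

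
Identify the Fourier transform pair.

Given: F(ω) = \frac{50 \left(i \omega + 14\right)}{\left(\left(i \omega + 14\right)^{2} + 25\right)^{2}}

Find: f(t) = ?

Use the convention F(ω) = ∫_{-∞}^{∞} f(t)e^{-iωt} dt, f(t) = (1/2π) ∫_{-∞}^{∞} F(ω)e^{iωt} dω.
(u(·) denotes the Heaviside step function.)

f(t) = 5 t e^{- 14 t} \sin{\left(5 t \right)} u\left(t\right)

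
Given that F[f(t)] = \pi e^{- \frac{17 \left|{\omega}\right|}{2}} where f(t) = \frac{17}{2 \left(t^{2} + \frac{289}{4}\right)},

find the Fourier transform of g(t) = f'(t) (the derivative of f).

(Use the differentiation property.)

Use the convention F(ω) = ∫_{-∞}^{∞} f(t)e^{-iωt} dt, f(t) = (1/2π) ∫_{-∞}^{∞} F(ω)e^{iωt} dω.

F[g](ω) = i \pi \omega e^{- \frac{17 \left|{\omega}\right|}{2}}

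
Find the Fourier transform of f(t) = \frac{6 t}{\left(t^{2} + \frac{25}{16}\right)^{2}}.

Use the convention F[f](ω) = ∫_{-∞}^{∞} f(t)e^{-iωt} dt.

F(ω) = - \frac{12 i \pi \omega e^{- \frac{5 \left|{\omega}\right|}{4}}}{5}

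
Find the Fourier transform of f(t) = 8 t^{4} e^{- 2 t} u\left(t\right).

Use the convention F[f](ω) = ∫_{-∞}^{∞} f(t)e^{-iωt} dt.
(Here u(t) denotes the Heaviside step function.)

F(ω) = \frac{192}{\left(i \omega + 2\right)^{5}}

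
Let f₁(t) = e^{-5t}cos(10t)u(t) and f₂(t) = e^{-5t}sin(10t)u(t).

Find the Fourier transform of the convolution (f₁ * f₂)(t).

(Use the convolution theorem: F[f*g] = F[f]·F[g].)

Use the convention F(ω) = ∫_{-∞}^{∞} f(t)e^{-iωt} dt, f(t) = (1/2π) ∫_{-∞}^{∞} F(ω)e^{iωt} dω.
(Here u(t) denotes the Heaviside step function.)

F[f₁*f₂](ω) = \frac{10 \left(i \omega + 5\right)}{\left(\left(i \omega + 5\right)^{2} + 100\right)^{2}}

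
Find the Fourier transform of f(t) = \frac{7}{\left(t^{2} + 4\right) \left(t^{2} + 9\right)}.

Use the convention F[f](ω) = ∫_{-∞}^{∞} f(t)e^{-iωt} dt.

F(ω) = \frac{7 \pi \left(3 e^{\left|{\omega}\right|} - 2\right) e^{- 3 \left|{\omega}\right|}}{30}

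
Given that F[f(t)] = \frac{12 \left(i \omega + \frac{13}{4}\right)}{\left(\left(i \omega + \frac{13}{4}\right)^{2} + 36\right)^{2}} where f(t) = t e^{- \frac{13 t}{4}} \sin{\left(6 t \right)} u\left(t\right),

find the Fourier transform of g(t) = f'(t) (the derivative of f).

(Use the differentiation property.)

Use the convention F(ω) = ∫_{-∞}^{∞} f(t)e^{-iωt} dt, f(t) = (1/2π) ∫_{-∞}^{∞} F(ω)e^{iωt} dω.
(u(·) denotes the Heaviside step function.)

F[g](ω) = \frac{768 i \omega \left(4 i \omega + 13\right)}{\left(\left(4 i \omega + 13\right)^{2} + 576\right)^{2}}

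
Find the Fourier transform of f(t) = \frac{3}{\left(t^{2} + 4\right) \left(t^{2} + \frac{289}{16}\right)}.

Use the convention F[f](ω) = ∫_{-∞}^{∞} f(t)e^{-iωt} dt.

F(ω) = \frac{8 \pi e^{- 2 \left|{\omega}\right|}}{75} - \frac{64 \pi e^{- \frac{17 \left|{\omega}\right|}{4}}}{1275}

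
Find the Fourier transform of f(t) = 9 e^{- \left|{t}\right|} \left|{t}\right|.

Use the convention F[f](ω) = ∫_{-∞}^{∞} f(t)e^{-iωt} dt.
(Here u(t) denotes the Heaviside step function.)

F(ω) = \frac{18 \left(1 - \omega^{2}\right)}{\left(\omega^{2} + 1\right)^{2}}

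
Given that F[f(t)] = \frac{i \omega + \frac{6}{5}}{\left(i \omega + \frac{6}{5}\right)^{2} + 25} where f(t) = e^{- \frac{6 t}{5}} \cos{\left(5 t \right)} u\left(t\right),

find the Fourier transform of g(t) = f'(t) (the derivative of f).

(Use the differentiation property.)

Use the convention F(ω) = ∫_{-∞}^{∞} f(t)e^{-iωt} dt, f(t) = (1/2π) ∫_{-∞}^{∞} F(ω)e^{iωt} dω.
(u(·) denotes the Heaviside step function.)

F[g](ω) = \frac{5 i \omega \left(5 i \omega + 6\right)}{\left(5 i \omega + 6\right)^{2} + 625}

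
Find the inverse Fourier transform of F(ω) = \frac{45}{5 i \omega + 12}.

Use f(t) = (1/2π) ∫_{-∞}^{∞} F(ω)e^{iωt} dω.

f(t) = 9 e^{- \frac{12 t}{5}} u\left(t\right)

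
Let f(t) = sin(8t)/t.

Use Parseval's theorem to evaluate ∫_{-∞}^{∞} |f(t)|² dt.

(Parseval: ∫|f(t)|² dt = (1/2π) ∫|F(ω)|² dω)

∫|f(t)|² dt = 8 \pi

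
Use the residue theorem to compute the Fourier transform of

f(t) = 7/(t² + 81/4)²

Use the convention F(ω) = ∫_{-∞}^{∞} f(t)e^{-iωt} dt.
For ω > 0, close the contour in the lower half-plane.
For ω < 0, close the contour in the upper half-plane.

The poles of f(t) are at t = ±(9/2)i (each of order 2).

Let g(z) = f(z)e^{-iωz}; for large |z| the factor e^{-iωz} decays in the lower half-plane when ω > 0 and in the upper half-plane when ω < 0.

Case ω > 0 (lower half-plane, clockwise contour ⇒ F(ω) = -2πi·ΣRes):
  Res_{z = - \frac{9 i}{2}} g(z) = \frac{7 i \left(9 \omega + 2\right) e^{- \frac{9 \omega}{2}}}{729} (pole of order 2)
  F(ω) = -2πi·ΣRes = \frac{14 \pi \left(9 \omega + 2\right) e^{- \frac{9 \omega}{2}}}{729}

Case ω < 0 (upper half-plane, counterclockwise contour ⇒ F(ω) = +2πi·ΣRes):
  Res_{z = \frac{9 i}{2}} g(z) = \frac{7 i \left(9 \omega - 2\right) e^{\frac{9 \omega}{2}}}{729} (pole of order 2)
  F(ω) = 2πi·ΣRes = \frac{14 \pi \left(2 - 9 \omega\right) e^{\frac{9 \omega}{2}}}{729}

Both cases combine into a single formula in |ω|:

F(ω) = \frac{14 \pi \left(9 \left|{\omega}\right| + 2\right) e^{- \frac{9 \left|{\omega}\right|}{2}}}{729}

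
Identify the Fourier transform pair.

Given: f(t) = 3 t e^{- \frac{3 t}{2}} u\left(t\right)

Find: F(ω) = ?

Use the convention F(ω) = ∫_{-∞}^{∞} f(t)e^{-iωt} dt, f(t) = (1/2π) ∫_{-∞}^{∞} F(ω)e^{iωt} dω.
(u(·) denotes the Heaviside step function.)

F(ω) = \frac{12}{\left(2 i \omega + 3\right)^{2}}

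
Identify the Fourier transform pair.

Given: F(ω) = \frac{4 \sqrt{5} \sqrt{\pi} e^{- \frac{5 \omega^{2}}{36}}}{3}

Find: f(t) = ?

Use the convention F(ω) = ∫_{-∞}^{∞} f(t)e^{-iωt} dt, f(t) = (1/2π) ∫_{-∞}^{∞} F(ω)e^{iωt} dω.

f(t) = 4 e^{- \frac{9 t^{2}}{5}}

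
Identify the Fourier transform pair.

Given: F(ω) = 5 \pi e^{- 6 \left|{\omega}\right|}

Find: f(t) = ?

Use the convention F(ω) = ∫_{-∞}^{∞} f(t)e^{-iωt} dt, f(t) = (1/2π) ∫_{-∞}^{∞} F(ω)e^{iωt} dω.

f(t) = \frac{30}{t^{2} + 36}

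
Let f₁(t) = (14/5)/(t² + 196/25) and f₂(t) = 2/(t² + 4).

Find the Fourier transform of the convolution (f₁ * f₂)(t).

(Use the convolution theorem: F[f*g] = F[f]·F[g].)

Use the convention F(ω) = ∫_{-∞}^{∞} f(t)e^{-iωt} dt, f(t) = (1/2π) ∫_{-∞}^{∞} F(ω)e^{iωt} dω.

F[f₁*f₂](ω) = \pi^{2} e^{- \frac{24 \left|{\omega}\right|}{5}}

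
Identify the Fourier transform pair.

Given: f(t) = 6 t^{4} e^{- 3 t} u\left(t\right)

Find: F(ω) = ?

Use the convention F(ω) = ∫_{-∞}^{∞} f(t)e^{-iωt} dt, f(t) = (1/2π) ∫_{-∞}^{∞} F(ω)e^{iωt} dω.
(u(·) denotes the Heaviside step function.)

F(ω) = \frac{144}{\left(i \omega + 3\right)^{5}}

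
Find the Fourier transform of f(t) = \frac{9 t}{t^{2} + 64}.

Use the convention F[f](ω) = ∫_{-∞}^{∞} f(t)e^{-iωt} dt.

F(ω) = - 9 i \pi e^{- 8 \left|{\omega}\right|} \operatorname{sign}{\left(\omega \right)}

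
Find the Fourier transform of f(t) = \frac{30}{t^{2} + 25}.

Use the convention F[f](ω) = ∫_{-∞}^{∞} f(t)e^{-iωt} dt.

F(ω) = 6 \pi e^{- 5 \left|{\omega}\right|}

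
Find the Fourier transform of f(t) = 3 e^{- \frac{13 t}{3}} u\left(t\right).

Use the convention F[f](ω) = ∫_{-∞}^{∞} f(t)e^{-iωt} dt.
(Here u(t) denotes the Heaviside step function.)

F(ω) = \frac{9}{3 i \omega + 13}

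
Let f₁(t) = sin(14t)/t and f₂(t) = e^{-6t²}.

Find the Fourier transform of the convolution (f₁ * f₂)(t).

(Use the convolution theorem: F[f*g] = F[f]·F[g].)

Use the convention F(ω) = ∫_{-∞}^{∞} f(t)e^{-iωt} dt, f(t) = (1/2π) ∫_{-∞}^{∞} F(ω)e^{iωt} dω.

F[f₁*f₂](ω) = \begin{cases} \frac{\sqrt{6} \pi^{\frac{3}{2}} e^{- \frac{\omega^{2}}{24}}}{6} & \text{for}\: \omega > -14 \wedge \omega < 14 \\0 & \text{otherwise} \end{cases}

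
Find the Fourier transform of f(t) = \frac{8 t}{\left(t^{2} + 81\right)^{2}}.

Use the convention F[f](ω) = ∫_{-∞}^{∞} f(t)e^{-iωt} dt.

F(ω) = - \frac{4 i \pi \omega e^{- 9 \left|{\omega}\right|}}{9}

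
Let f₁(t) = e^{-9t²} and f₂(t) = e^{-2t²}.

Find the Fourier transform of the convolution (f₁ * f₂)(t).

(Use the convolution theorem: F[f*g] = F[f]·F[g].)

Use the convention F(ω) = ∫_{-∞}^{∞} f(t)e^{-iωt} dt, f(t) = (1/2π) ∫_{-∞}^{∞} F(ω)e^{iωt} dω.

F[f₁*f₂](ω) = \frac{\sqrt{2} \pi e^{- \frac{11 \omega^{2}}{72}}}{6}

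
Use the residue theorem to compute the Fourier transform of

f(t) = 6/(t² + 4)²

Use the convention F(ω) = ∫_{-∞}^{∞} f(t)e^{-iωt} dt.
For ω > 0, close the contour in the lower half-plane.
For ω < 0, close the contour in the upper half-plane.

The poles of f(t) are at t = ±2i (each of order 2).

Let g(z) = f(z)e^{-iωz}; for large |z| the factor e^{-iωz} decays in the lower half-plane when ω > 0 and in the upper half-plane when ω < 0.

Case ω > 0 (lower half-plane, clockwise contour ⇒ F(ω) = -2πi·ΣRes):
  Res_{z = - 2 i} g(z) = \frac{3 i \left(2 \omega + 1\right) e^{- 2 \omega}}{16} (pole of order 2)
  F(ω) = -2πi·ΣRes = \frac{3 \pi \left(2 \omega + 1\right) e^{- 2 \omega}}{8}

Case ω < 0 (upper half-plane, counterclockwise contour ⇒ F(ω) = +2πi·ΣRes):
  Res_{z = 2 i} g(z) = \frac{3 i \left(2 \omega - 1\right) e^{2 \omega}}{16} (pole of order 2)
  F(ω) = 2πi·ΣRes = \frac{3 \pi \left(1 - 2 \omega\right) e^{2 \omega}}{8}

Both cases combine into a single formula in |ω|:

F(ω) = \frac{3 \pi \left(2 \left|{\omega}\right| + 1\right) e^{- 2 \left|{\omega}\right|}}{8}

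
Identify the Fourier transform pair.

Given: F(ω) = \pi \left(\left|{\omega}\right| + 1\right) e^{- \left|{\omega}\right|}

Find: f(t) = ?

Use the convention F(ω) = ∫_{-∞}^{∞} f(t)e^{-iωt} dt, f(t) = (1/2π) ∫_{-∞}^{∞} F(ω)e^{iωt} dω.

f(t) = \frac{2}{\left(t^{2} + 1\right)^{2}}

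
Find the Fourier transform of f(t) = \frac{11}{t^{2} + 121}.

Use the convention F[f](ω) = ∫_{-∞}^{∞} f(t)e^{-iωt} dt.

F(ω) = \pi e^{- 11 \left|{\omega}\right|}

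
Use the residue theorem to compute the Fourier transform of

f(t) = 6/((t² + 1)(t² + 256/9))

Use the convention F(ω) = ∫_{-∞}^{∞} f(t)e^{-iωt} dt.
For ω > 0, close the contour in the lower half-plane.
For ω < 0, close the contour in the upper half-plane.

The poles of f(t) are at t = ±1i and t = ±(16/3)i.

Let g(z) = f(z)e^{-iωz}; for large |z| the factor e^{-iωz} decays in the lower half-plane when ω > 0 and in the upper half-plane when ω < 0.

Case ω > 0 (lower half-plane, clockwise contour ⇒ F(ω) = -2πi·ΣRes):
  Res_{z = - i} g(z) = \frac{27 i e^{- \omega}}{247}
  Res_{z = - \frac{16 i}{3}} g(z) = - \frac{81 i e^{- \frac{16 \omega}{3}}}{3952}
  F(ω) = -2πi·ΣRes = \frac{54 \pi e^{- \omega}}{247} - \frac{81 \pi e^{- \frac{16 \omega}{3}}}{1976}

Case ω < 0 (upper half-plane, counterclockwise contour ⇒ F(ω) = +2πi·ΣRes):
  Res_{z = i} g(z) = - \frac{27 i e^{\omega}}{247}
  Res_{z = \frac{16 i}{3}} g(z) = \frac{81 i e^{\frac{16 \omega}{3}}}{3952}
  F(ω) = 2πi·ΣRes = \frac{27 \pi \left(- 3 e^{\frac{16 \omega}{3}} + 16 e^{\omega}\right)}{1976}

Both cases combine into a single formula in |ω|:

F(ω) = \frac{54 \pi e^{- \left|{\omega}\right|}}{247} - \frac{81 \pi e^{- \frac{16 \left|{\omega}\right|}{3}}}{1976}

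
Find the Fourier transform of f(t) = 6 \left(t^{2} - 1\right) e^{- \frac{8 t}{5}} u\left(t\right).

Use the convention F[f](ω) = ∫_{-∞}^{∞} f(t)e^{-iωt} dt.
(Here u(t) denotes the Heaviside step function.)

F(ω) = \frac{30 \left(250 i \omega - \left(5 i \omega + 8\right)^{3} + 400\right)}{\left(5 i \omega + 8\right)^{4}}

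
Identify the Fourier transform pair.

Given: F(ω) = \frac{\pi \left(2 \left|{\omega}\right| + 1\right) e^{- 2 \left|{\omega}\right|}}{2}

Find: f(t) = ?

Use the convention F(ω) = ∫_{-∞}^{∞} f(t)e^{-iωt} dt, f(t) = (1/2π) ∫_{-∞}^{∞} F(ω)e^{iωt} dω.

f(t) = \frac{8}{\left(t^{2} + 4\right)^{2}}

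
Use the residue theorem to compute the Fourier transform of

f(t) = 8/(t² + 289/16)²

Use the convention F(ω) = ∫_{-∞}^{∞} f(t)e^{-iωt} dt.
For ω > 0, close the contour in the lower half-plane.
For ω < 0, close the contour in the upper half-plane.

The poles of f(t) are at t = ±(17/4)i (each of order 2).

Let g(z) = f(z)e^{-iωz}; for large |z| the factor e^{-iωz} decays in the lower half-plane when ω > 0 and in the upper half-plane when ω < 0.

Case ω > 0 (lower half-plane, clockwise contour ⇒ F(ω) = -2πi·ΣRes):
  Res_{z = - \frac{17 i}{4}} g(z) = \frac{32 i \left(17 \omega + 4\right) e^{- \frac{17 \omega}{4}}}{4913} (pole of order 2)
  F(ω) = -2πi·ΣRes = \frac{64 \pi \left(17 \omega + 4\right) e^{- \frac{17 \omega}{4}}}{4913}

Case ω < 0 (upper half-plane, counterclockwise contour ⇒ F(ω) = +2πi·ΣRes):
  Res_{z = \frac{17 i}{4}} g(z) = \frac{32 i \left(17 \omega - 4\right) e^{\frac{17 \omega}{4}}}{4913} (pole of order 2)
  F(ω) = 2πi·ΣRes = \frac{64 \pi \left(4 - 17 \omega\right) e^{\frac{17 \omega}{4}}}{4913}

Both cases combine into a single formula in |ω|:

F(ω) = \frac{64 \pi \left(17 \left|{\omega}\right| + 4\right) e^{- \frac{17 \left|{\omega}\right|}{4}}}{4913}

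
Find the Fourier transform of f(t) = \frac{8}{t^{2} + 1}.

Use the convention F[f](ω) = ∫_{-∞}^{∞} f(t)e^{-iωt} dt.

F(ω) = 8 \pi e^{- \left|{\omega}\right|}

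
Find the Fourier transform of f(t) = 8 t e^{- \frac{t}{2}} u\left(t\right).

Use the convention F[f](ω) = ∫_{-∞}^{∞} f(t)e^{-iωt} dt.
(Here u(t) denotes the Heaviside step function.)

F(ω) = \frac{32}{\left(2 i \omega + 1\right)^{2}}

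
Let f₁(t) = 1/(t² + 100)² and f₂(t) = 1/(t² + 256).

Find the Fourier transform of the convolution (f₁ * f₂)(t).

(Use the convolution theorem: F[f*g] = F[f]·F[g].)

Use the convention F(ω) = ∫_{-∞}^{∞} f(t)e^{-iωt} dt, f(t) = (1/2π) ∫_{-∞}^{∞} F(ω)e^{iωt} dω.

F[f₁*f₂](ω) = \frac{\pi^{2} \left(10 \left|{\omega}\right| + 1\right) e^{- 26 \left|{\omega}\right|}}{32000}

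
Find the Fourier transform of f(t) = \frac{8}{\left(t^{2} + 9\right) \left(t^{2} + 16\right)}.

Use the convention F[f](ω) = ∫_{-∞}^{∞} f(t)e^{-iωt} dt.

F(ω) = \frac{2 \pi \left(4 e^{\left|{\omega}\right|} - 3\right) e^{- 4 \left|{\omega}\right|}}{21}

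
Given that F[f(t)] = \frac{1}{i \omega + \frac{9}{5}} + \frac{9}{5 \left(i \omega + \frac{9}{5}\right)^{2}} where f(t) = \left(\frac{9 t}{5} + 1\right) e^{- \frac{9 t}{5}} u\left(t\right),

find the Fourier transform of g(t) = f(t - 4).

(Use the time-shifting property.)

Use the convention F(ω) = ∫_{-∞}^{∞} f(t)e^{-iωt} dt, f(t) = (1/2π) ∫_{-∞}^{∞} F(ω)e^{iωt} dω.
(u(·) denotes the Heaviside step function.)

F[g](ω) = \frac{5 \left(- 5 i \omega - 18\right) e^{- 4 i \omega}}{25 \omega^{2} - 90 i \omega - 81}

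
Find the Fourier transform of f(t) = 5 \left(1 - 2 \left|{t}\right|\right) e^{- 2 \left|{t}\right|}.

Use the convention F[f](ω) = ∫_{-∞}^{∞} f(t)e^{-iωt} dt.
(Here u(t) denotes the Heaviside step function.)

F(ω) = \frac{40 \omega^{2}}{\left(\omega^{2} + 4\right)^{2}}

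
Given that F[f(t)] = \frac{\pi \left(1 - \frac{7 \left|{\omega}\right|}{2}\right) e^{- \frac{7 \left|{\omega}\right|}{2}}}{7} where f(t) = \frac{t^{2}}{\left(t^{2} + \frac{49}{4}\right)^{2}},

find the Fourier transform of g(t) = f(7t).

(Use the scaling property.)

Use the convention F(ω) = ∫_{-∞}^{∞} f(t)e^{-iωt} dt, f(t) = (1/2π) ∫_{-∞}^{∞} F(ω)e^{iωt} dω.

F[g](ω) = \frac{\pi \left(2 - \left|{\omega}\right|\right) e^{- \frac{\left|{\omega}\right|}{2}}}{98}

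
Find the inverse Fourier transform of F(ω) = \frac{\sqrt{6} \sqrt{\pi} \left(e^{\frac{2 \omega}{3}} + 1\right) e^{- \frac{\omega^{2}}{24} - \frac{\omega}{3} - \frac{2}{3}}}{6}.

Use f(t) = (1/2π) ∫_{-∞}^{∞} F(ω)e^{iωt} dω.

f(t) = 2 e^{- 6 t^{2}} \cos{\left(4 t \right)}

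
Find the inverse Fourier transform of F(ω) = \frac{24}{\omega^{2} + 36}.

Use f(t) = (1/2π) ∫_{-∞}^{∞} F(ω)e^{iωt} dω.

f(t) = 2 e^{- 6 \left|{t}\right|}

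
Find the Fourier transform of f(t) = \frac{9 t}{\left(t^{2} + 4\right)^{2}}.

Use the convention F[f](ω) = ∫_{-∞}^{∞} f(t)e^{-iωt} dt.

F(ω) = - \frac{9 i \pi \omega e^{- 2 \left|{\omega}\right|}}{4}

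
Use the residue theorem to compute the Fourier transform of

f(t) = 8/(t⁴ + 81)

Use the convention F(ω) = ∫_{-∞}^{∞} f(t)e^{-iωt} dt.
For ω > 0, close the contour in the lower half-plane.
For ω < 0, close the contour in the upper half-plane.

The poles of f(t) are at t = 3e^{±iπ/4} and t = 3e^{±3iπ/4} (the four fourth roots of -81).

Let g(z) = f(z)e^{-iωz}; for large |z| the factor e^{-iωz} decays in the lower half-plane when ω > 0 and in the upper half-plane when ω < 0.

Case ω > 0 (lower half-plane, clockwise contour ⇒ F(ω) = -2πi·ΣRes):
  Res_{z = - \frac{3 \sqrt{2}}{2} - \frac{3 \sqrt{2} i}{2}} g(z) = \frac{\sqrt{2} \left(1 + i\right) e^{\frac{3 \sqrt{2} \omega \left(-1 + i\right)}{2}}}{27}
  Res_{z = \frac{3 \sqrt{2}}{2} - \frac{3 \sqrt{2} i}{2}} g(z) = \frac{\sqrt{2} \left(-1 + i\right) e^{- \frac{3 \sqrt{2} \omega \left(1 + i\right)}{2}}}{27}
  F(ω) = -2πi·ΣRes = \frac{2 \sqrt{2} \pi \left(\left(1 - i\right) e^{3 \sqrt{2} i \omega} + 1 + i\right) e^{- \frac{3 \sqrt{2} \omega \left(1 + i\right)}{2}}}{27} = \frac{8 \pi e^{- \frac{3 \sqrt{2} \omega}{2}} \sin{\left(\frac{3 \sqrt{2} \omega}{2} + \frac{\pi}{4} \right)}}{27}

Case ω < 0 (upper half-plane, counterclockwise contour ⇒ F(ω) = +2πi·ΣRes):
  Res_{z = \frac{3 \sqrt{2}}{2} + \frac{3 \sqrt{2} i}{2}} g(z) = - \frac{\sqrt{2} \left(1 + i\right) e^{\frac{3 \sqrt{2} \omega \left(1 - i\right)}{2}}}{27}
  Res_{z = - \frac{3 \sqrt{2}}{2} + \frac{3 \sqrt{2} i}{2}} g(z) = \frac{\sqrt{2} \left(1 - i\right) e^{\frac{3 \sqrt{2} \omega \left(1 + i\right)}{2}}}{27}
  F(ω) = 2πi·ΣRes = - \frac{2 \sqrt{2} i \pi \left(\left(1 + i\right) e^{\frac{3 \sqrt{2} \omega \left(1 - i\right)}{2}} - \left(1 - i\right) e^{\frac{3 \sqrt{2} \omega \left(1 + i\right)}{2}}\right)}{27} = \frac{8 \pi e^{\frac{3 \sqrt{2} \omega}{2}} \cos{\left(\frac{3 \sqrt{2} \omega}{2} + \frac{\pi}{4} \right)}}{27}

Both cases combine into a single formula in |ω|:

F(ω) = \frac{8 \pi e^{- \frac{3 \sqrt{2} \left|{\omega}\right|}{2}} \sin{\left(\frac{3 \sqrt{2} \left|{\omega}\right|}{2} + \frac{\pi}{4} \right)}}{27}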